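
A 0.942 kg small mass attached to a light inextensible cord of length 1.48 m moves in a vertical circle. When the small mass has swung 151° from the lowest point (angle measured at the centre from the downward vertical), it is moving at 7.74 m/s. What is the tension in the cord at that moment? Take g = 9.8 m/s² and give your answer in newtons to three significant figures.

Take the radial direction toward the centre of the circle as positive. The component of the weight along the string toward the centre is −mg cos φ (φ measured from the bottom), so Newton's second law along the string gives T − mg cos φ = m v²/r.
cos 151° = -0.8746, so T = m(v²/r + g cos φ) = 0.942 × ((7.74)²/1.48 + 9.8 × -0.8746) = 0.942 × (40.48 + (-8.571)) = 0.942 × 31.91 = 30.06 N.

30.1 N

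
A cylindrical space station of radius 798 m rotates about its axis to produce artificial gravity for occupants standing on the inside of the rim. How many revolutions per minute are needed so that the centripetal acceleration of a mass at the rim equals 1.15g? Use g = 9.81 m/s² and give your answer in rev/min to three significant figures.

Require ω²r = 1.15g, so ω = √(1.15 × 9.81/798) = 0.1189 rad/s.
In rev/min: ω × 60/(2π) = 0.1189 × 60/(2π) = 1.135 rev/min.

1.14 rev/min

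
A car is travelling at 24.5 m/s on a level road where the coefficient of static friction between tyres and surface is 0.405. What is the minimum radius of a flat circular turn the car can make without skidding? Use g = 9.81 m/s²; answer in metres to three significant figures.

At the limit, μ_s m g = m v²/r, so r_min = v²/(μ_s g) = (24.5)²/(0.405 × 9.81) = 600.2/3.973 = 151.1 m.

151 m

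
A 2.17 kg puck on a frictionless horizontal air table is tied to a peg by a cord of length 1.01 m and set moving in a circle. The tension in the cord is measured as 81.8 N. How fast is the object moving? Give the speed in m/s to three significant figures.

T = m v²/r ⇒ v = √(T r / m) = √(81.8 × 1.01 / 2.17) = √38.07 = 6.170 m/s.

6.17 m/s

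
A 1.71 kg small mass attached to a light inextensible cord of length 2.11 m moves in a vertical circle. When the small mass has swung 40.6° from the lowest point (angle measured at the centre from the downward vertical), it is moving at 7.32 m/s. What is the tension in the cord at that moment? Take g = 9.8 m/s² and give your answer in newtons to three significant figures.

Take the radial direction toward the centre of the circle as positive. The component of the weight along the string toward the centre is −mg cos φ (φ measured from the bottom), so Newton's second law along the string gives T − mg cos φ = m v²/r.
cos 40.6° = 0.7593, so T = m(v²/r + g cos φ) = 1.71 × ((7.32)²/2.11 + 9.8 × 0.7593) = 1.71 × (25.39 + (7.441)) = 1.71 × 32.84 = 56.15 N.

56.1 N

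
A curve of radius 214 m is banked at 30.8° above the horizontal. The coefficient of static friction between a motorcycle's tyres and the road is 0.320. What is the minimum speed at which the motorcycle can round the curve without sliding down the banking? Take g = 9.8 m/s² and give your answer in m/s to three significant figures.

At the minimum speed, friction acts up the slope at its limiting value f = μN. Radially (horizontal, toward centre): N sinθ − μN cosθ = mv²/r. Vertically: N cosθ + μN sinθ = mg.
Dividing: v² = r g (sinθ − μcosθ)/(cosθ + μsinθ).
sinθ − μcosθ = 0.5120 − 0.320×0.8590 = 0.2372; cosθ + μsinθ = 0.8590 + 0.320×0.5120 = 1.023.
v² = 214 × 9.8 × 0.2372/1.023 = 486.3 m²/s², so v = 22.05 m/s.

22.1 m/s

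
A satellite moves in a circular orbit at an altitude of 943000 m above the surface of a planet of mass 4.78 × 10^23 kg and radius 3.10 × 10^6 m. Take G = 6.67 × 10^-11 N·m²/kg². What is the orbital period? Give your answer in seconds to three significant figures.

r = R + h = 3.10 × 10^6 + 943000 = 4.043 × 10^6 m. Gravity provides the centripetal force: G M m / r² = m v² / r ⇒ v = √(GM/r) = 2808 m/s.
T = 2πr/v = 2π × 4.043 × 10^6 / 2808 = 9046 s.

9050 s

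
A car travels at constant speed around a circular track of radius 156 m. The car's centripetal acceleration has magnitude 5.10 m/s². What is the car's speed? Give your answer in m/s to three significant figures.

28.2 m/s

a_c = v²/r ⇒ v = √(a_c · r) = √(5.10 × 156) = √795.6 = 28.21 m/s.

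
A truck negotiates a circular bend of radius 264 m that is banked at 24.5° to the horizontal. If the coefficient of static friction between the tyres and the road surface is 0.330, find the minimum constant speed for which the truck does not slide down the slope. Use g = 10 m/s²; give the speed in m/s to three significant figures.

17.0 m/s

At the minimum speed, friction acts up the slope at its limiting value f = μN. Radially (horizontal, toward centre): N sinθ − μN cosθ = mv²/r. Vertically: N cosθ + μN sinθ = mg.
Dividing: v² = r g (sinθ − μcosθ)/(cosθ + μsinθ).
sinθ − μcosθ = 0.4147 − 0.330×0.9100 = 0.1144; cosθ + μsinθ = 0.9100 + 0.330×0.4147 = 1.047.
v² = 264 × 10.0 × 0.1144/1.047 = 288.5 m²/s², so v = 16.99 m/s.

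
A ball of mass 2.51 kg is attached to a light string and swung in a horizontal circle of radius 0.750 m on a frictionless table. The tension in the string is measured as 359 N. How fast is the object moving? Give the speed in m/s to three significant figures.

T = m v²/r ⇒ v = √(T r / m) = √(359 × 0.750 / 2.51) = √107.3 = 10.36 m/s.

10.4 m/s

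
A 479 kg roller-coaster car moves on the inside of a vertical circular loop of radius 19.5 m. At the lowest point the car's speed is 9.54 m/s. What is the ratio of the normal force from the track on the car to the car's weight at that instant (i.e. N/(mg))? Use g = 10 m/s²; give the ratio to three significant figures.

At the bottom, N − mg = mv²/r, so N = m(v²/r + g) and N/(mg) = v²/(rg) + 1 = (9.54)²/(19.5 × 10.0) + 1 = 0.4667 + 1 = 1.467.

1.47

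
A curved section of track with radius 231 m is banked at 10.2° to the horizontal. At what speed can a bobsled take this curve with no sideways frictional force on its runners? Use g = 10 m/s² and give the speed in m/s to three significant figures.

On a frictionless banked curve, N sinθ = mv²/r and N cosθ = mg, so tanθ = v²/(rg).
v = √(r g tanθ) = √(231 × 10.0 × tan 10.2°) = √(231 × 10.0 × 0.1799) = √415.6 = 20.39 m/s.

20.4 m/s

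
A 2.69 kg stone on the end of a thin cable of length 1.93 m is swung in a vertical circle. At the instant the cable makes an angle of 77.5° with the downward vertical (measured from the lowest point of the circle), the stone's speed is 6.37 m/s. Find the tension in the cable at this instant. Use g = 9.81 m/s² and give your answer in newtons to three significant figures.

Take the radial direction toward the centre of the circle as positive. The component of the weight along the string toward the centre is −mg cos φ (φ measured from the bottom), so Newton's second law along the string gives T − mg cos φ = m v²/r.
cos 77.5° = 0.2164, so T = m(v²/r + g cos φ) = 2.69 × ((6.37)²/1.93 + 9.81 × 0.2164) = 2.69 × (21.02 + (2.123)) = 2.69 × 23.15 = 62.27 N.

62.3 N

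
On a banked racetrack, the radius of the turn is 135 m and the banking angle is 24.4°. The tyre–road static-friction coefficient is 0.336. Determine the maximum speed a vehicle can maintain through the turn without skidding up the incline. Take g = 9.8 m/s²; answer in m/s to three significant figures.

35.1 m/s

At the maximum speed, friction acts down the slope at its limiting value f = μN. Radially (horizontal, toward centre): N sinθ + μN cosθ = mv²/r. Vertically: N cosθ − μN sinθ = mg.
Dividing: v² = r g (sinθ + μcosθ)/(cosθ − μsinθ).
sinθ + μcosθ = 0.4131 + 0.336×0.9107 = 0.7191; cosθ − μsinθ = 0.9107 − 0.336×0.4131 = 0.7719.
v² = 135 × 9.8 × 0.7191/0.7719 = 1233 m²/s², so v = 35.11 m/s.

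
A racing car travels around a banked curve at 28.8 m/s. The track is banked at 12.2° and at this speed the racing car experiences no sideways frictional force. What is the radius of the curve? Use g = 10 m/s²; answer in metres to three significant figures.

384 m

Frictionless banking: tanθ = v²/(rg), so r = v²/(g tanθ).
r = (28.8)²/(10.0 × tan 12.2°) = 829.4/(10.0 × 0.2162) = 829.4/2.162 = 383.6 m.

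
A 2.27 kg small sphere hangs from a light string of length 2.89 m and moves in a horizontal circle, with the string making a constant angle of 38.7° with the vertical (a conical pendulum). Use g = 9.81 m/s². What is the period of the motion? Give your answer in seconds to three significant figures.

r = L sinθ = 1.807 m. From T sinθ = mω²r and T cosθ = mg: tanθ = ω²r/g, so ω² = g tanθ / r = g/(L cosθ).
ω = √(g/(L cosθ)) = √(9.81/(2.89 × 0.7804)) = √4.349 = 2.086 rad/s.
Period = 2π/ω = 3.013 s.

3.01 s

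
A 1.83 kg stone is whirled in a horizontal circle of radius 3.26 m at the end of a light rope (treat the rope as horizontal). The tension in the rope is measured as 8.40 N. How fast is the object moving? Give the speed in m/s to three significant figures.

T = m v²/r ⇒ v = √(T r / m) = √(8.40 × 3.26 / 1.83) = √14.96 = 3.868 m/s.

3.87 m/s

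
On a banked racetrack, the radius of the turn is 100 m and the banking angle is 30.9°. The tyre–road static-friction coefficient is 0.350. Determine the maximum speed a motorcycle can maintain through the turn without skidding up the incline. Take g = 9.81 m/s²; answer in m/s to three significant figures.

At the maximum speed, friction acts down the slope at its limiting value f = μN. Radially (horizontal, toward centre): N sinθ + μN cosθ = mv²/r. Vertically: N cosθ − μN sinθ = mg.
Dividing: v² = r g (sinθ + μcosθ)/(cosθ − μsinθ).
sinθ + μcosθ = 0.5135 + 0.350×0.8581 = 0.8139; cosθ − μsinθ = 0.8581 − 0.350×0.5135 = 0.6783.
v² = 100 × 9.81 × 0.8139/0.6783 = 1177 m²/s², so v = 34.31 m/s.

34.3 m/s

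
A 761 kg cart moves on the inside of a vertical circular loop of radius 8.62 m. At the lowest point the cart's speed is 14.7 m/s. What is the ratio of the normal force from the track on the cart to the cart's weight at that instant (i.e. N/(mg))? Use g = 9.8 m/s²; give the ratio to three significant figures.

At the bottom, N − mg = mv²/r, so N = m(v²/r + g) and N/(mg) = v²/(rg) + 1 = (14.7)²/(8.62 × 9.8) + 1 = 2.558 + 1 = 3.558.

3.56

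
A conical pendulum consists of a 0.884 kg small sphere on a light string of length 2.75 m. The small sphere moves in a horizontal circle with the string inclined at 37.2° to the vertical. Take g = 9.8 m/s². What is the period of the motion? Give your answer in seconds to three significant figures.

r = L sinθ = 1.663 m. From T sinθ = mω²r and T cosθ = mg: tanθ = ω²r/g, so ω² = g tanθ / r = g/(L cosθ).
ω = √(g/(L cosθ)) = √(9.8/(2.75 × 0.7965)) = √4.474 = 2.115 rad/s.
Period = 2π/ω = 2.971 s.

2.97 s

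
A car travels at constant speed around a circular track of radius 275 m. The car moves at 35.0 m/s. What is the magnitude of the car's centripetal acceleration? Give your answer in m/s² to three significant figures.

a_c = v²/r = (35.00)²/275 = 1225/275 = 4.455 m/s².

4.45 m/s²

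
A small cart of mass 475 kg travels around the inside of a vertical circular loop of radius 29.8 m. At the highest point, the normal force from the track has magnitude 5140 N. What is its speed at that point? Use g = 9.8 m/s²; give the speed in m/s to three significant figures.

24.8 m/s

At the top, N + mg = mv²/r, so v = √(r(N/m + g)) = √(29.8 × (5140/475 + 9.8)) = √(29.8 × 20.62) = √614.5 = 24.79 m/s.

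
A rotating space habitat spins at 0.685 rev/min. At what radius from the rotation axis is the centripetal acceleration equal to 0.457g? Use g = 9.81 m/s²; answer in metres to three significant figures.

871 m

ω = 0.685 rev/min × 2π/60 = 0.07173 rad/s.
a_c = ω²r = 0.457g ⇒ r = 0.457 × 9.81 / (0.07173)² = 4.483/0.005146 = 871.3 m.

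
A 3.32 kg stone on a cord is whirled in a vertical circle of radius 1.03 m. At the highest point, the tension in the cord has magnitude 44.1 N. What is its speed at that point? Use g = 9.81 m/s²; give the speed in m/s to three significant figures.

At the top, T + mg = mv²/r, so v = √(r(T/m + g)) = √(1.03 × (44.1/3.32 + 9.81)) = √(1.03 × 23.09) = √23.79 = 4.877 m/s.

4.88 m/s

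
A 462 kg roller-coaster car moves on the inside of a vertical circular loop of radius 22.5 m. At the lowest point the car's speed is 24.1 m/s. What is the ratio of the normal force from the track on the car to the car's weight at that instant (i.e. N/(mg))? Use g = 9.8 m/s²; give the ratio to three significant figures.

3.63

At the bottom, N − mg = mv²/r, so N = m(v²/r + g) and N/(mg) = v²/(rg) + 1 = (24.1)²/(22.5 × 9.8) + 1 = 2.634 + 1 = 3.634.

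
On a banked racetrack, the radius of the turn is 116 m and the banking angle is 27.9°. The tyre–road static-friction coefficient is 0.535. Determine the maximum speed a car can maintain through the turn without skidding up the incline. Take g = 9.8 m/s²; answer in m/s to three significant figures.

At the maximum speed, friction acts down the slope at its limiting value f = μN. Radially (horizontal, toward centre): N sinθ + μN cosθ = mv²/r. Vertically: N cosθ − μN sinθ = mg.
Dividing: v² = r g (sinθ + μcosθ)/(cosθ − μsinθ).
sinθ + μcosθ = 0.4679 + 0.535×0.8838 = 0.9407; cosθ − μsinθ = 0.8838 − 0.535×0.4679 = 0.6334.
v² = 116 × 9.8 × 0.9407/0.6334 = 1688 m²/s², so v = 41.09 m/s.

41.1 m/s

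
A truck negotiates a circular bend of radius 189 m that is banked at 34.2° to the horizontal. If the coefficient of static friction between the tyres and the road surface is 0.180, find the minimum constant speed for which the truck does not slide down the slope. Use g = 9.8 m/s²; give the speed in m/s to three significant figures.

At the minimum speed, friction acts up the slope at its limiting value f = μN. Radially (horizontal, toward centre): N sinθ − μN cosθ = mv²/r. Vertically: N cosθ + μN sinθ = mg.
Dividing: v² = r g (sinθ − μcosθ)/(cosθ + μsinθ).
sinθ − μcosθ = 0.5621 − 0.180×0.8271 = 0.4132; cosθ + μsinθ = 0.8271 + 0.180×0.5621 = 0.9283.
v² = 189 × 9.8 × 0.4132/0.9283 = 824.5 m²/s², so v = 28.71 m/s.

28.7 m/s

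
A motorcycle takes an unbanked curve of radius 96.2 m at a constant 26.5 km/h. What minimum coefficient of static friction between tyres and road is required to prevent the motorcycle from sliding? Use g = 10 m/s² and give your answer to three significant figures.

0.0563

v = 26.5/3.6 = 7.361 m/s.
Friction provides the centripetal force: μ_s m g = m v²/r, so μ_s = v²/(g r) = (7.361)²/(10.0 × 96.2) = 54.19/962.0 = 0.05633.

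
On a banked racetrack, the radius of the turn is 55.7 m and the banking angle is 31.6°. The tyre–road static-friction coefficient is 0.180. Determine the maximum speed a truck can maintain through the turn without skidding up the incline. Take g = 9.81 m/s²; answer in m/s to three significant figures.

22.1 m/s

At the maximum speed, friction acts down the slope at its limiting value f = μN. Radially (horizontal, toward centre): N sinθ + μN cosθ = mv²/r. Vertically: N cosθ − μN sinθ = mg.
Dividing: v² = r g (sinθ + μcosθ)/(cosθ − μsinθ).
sinθ + μcosθ = 0.5240 + 0.180×0.8517 = 0.6773; cosθ − μsinθ = 0.8517 − 0.180×0.5240 = 0.7574.
v² = 55.7 × 9.81 × 0.6773/0.7574 = 488.6 m²/s², so v = 22.10 m/s.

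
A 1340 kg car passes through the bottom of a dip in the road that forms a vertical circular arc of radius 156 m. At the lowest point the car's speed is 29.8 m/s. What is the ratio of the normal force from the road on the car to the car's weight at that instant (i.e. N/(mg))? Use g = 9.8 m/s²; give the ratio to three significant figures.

1.58

At the bottom, N − mg = mv²/r, so N = m(v²/r + g) and N/(mg) = v²/(rg) + 1 = (29.8)²/(156 × 9.8) + 1 = 0.5809 + 1 = 1.581.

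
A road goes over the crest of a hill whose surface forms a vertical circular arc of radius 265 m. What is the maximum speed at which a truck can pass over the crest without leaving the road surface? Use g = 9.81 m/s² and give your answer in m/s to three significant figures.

At the crest the centre of the circle is below the truck, so the net downward (centripetal) force is mg − N = mv²/r.
The truck leaves the road when N → 0, giving v_max = √(g r) = √(9.81 × 265) = 50.99 m/s.

51.0 m/s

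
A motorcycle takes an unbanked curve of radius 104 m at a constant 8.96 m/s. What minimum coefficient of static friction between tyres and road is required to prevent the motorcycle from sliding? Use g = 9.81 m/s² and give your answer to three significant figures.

Friction provides the centripetal force: μ_s m g = m v²/r, so μ_s = v²/(g r) = (8.960)²/(9.81 × 104) = 80.28/1020 = 0.07869.

0.0787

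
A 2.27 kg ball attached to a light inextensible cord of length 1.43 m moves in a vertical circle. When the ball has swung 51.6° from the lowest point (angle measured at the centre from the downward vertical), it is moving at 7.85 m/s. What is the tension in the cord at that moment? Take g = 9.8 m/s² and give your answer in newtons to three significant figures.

112 N

Take the radial direction toward the centre of the circle as positive. The component of the weight along the string toward the centre is −mg cos φ (φ measured from the bottom), so Newton's second law along the string gives T − mg cos φ = m v²/r.
cos 51.6° = 0.6211, so T = m(v²/r + g cos φ) = 2.27 × ((7.85)²/1.43 + 9.8 × 0.6211) = 2.27 × (43.09 + (6.087)) = 2.27 × 49.18 = 111.6 N.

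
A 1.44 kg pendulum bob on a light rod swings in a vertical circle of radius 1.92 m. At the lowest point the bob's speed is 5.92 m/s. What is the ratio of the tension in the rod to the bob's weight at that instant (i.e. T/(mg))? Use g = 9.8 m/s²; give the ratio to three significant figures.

2.86

At the bottom, T − mg = mv²/r, so T = m(v²/r + g) and T/(mg) = v²/(rg) + 1 = (5.92)²/(1.92 × 9.8) + 1 = 1.863 + 1 = 2.863.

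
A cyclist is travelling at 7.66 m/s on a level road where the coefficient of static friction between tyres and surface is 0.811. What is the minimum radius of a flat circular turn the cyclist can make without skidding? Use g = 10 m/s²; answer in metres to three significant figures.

7.23 m

At the limit, μ_s m g = m v²/r, so r_min = v²/(μ_s g) = (7.66)²/(0.811 × 10.0) = 58.68/8.110 = 7.235 m.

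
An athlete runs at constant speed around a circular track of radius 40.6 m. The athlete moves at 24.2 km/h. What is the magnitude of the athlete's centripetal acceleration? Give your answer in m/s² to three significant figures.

1.11 m/s²

v = 24.2 km/h = 24.2/3.6 = 6.722 m/s.
a_c = v²/r = (6.722)²/40.6 = 45.19/40.6 = 1.113 m/s².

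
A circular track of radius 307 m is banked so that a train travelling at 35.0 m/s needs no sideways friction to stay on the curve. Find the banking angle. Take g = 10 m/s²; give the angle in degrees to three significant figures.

For a frictionless banked turn: horizontally N sinθ = mv²/r and vertically N cosθ = mg.
Dividing: tanθ = v²/(r g) = (35.0)²/(307 × 10.0) = 1225/3070 = 0.3990.
θ = arctan(0.3990) = 21.75°.

21.8°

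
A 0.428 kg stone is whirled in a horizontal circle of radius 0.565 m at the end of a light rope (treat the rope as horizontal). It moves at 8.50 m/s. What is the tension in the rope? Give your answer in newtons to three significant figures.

54.7 N

The tension is the only horizontal force, so it supplies the full centripetal force: T = m v²/r = 0.428 × (8.500)²/0.565 = 0.428 × 72.25/0.565 = 54.73 N.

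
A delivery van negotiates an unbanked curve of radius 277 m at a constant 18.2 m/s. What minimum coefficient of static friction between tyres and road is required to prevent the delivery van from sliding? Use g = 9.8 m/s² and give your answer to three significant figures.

Friction provides the centripetal force: μ_s m g = m v²/r, so μ_s = v²/(g r) = (18.20)²/(9.8 × 277) = 331.2/2715 = 0.1220.

0.122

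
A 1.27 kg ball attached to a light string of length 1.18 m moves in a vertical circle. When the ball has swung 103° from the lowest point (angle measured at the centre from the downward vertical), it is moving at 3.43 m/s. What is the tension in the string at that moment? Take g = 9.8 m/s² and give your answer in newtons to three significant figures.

Take the radial direction toward the centre of the circle as positive. The component of the weight along the string toward the centre is −mg cos φ (φ measured from the bottom), so Newton's second law along the string gives T − mg cos φ = m v²/r.
cos 103° = -0.2250, so T = m(v²/r + g cos φ) = 1.27 × ((3.43)²/1.18 + 9.8 × -0.2250) = 1.27 × (9.970 + (-2.205)) = 1.27 × 7.766 = 9.862 N.

9.86 N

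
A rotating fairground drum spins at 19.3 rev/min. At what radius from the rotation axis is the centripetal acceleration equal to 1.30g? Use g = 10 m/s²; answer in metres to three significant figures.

3.18 m

ω = 19.3 rev/min × 2π/60 = 2.021 rad/s.
a_c = ω²r = 1.30g ⇒ r = 1.30 × 10.0 / (2.021)² = 13.00/4.085 = 3.183 m.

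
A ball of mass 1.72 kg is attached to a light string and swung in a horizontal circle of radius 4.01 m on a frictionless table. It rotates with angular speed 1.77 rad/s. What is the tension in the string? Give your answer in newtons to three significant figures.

v = ωr = 1.77 × 4.01 = 7.098 m/s.
The tension is the only horizontal force, so it supplies the full centripetal force: T = m v²/r = 1.72 × (7.098)²/4.01 = 1.72 × 50.38/4.01 = 21.61 N.

21.6 N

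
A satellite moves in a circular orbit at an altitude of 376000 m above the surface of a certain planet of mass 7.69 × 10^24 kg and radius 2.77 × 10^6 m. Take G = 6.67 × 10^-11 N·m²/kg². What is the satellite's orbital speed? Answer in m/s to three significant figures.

Orbital radius r = R + h = 2.77 × 10^6 + 376000 = 3.146 × 10^6 m.
Gravity supplies the centripetal force: G M m / r² = m v² / r, so v = √(GM/r).
v = √(6.67 × 10^-11 × 7.69 × 10^24 / 3.146 × 10^6) = √(1.630 × 10^8) = 12770 m/s.

12800 m/s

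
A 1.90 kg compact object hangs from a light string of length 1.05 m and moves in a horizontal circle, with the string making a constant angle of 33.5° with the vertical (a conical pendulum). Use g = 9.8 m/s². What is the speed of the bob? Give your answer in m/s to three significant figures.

The radius of the circle is r = L sinθ = 1.05 × sin 33.5° = 0.5795 m.
Horizontally T sinθ = mv²/r and vertically T cosθ = mg, so tanθ = v²/(rg).
v = √(r g tanθ) = √(0.5795 × 9.8 × 0.6619) = √3.759 = 1.939 m/s.

1.94 m/s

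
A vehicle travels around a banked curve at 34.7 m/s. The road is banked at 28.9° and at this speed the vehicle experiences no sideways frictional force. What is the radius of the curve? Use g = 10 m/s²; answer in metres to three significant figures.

Frictionless banking: tanθ = v²/(rg), so r = v²/(g tanθ).
r = (34.7)²/(10.0 × tan 28.9°) = 1204/(10.0 × 0.5520) = 1204/5.520 = 218.1 m.

218 m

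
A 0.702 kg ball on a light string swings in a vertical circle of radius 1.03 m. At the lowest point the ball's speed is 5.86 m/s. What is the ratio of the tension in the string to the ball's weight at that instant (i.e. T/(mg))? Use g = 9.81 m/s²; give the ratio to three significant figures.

4.40

At the bottom, T − mg = mv²/r, so T = m(v²/r + g) and T/(mg) = v²/(rg) + 1 = (5.86)²/(1.03 × 9.81) + 1 = 3.399 + 1 = 4.399.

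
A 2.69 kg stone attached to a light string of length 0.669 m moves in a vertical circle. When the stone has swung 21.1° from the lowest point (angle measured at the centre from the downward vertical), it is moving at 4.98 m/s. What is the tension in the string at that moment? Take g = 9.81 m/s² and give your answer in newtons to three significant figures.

124 N

Take the radial direction toward the centre of the circle as positive. The component of the weight along the string toward the centre is −mg cos φ (φ measured from the bottom), so Newton's second law along the string gives T − mg cos φ = m v²/r.
cos 21.1° = 0.9330, so T = m(v²/r + g cos φ) = 2.69 × ((4.98)²/0.669 + 9.81 × 0.9330) = 2.69 × (37.07 + (9.152)) = 2.69 × 46.22 = 124.3 N.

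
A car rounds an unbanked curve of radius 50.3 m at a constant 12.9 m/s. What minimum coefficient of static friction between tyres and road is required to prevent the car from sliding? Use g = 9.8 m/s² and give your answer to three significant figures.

Friction provides the centripetal force: μ_s m g = m v²/r, so μ_s = v²/(g r) = (12.90)²/(9.8 × 50.3) = 166.4/492.9 = 0.3376.

0.338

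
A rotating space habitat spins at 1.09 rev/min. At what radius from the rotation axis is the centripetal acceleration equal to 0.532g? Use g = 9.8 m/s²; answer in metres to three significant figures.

ω = 1.09 rev/min × 2π/60 = 0.1141 rad/s.
a_c = ω²r = 0.532g ⇒ r = 0.532 × 9.8 / (0.1141)² = 5.214/0.01303 = 400.2 m.

400 m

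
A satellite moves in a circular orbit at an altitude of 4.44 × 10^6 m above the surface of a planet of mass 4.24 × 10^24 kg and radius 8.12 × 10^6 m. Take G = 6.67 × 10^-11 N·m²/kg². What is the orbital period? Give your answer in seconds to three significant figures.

16600 s

r = R + h = 8.12 × 10^6 + 4.44 × 10^6 = 1.256 × 10^7 m. Gravity provides the centripetal force: G M m / r² = m v² / r ⇒ v = √(GM/r) = 4745 m/s.
T = 2πr/v = 2π × 1.256 × 10^7 / 4745 = 16630 s.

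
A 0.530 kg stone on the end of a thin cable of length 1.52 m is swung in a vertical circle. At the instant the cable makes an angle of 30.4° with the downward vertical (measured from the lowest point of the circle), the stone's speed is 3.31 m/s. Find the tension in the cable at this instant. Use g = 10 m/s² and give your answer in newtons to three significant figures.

8.39 N

Take the radial direction toward the centre of the circle as positive. The component of the weight along the string toward the centre is −mg cos φ (φ measured from the bottom), so Newton's second law along the string gives T − mg cos φ = m v²/r.
cos 30.4° = 0.8625, so T = m(v²/r + g cos φ) = 0.530 × ((3.31)²/1.52 + 10.0 × 0.8625) = 0.530 × (7.208 + (8.625)) = 0.530 × 15.83 = 8.392 N.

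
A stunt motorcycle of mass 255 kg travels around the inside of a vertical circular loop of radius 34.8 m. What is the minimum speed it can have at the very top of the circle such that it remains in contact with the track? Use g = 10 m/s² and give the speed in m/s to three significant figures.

18.7 m/s

At the highest point the centre is directly below, so both the weight and N act inward: N + mg = mv²/r.
At minimum speed N → 0, so mg = mv_min²/r ⇒ v_min = √(g r) = √(10.0 × 34.8) = 18.65 m/s.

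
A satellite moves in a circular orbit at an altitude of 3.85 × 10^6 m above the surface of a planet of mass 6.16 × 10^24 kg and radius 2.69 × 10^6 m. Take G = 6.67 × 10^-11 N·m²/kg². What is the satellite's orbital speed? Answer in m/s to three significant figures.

7930 m/s

Orbital radius r = R + h = 2.69 × 10^6 + 3.85 × 10^6 = 6.540 × 10^6 m.
Gravity supplies the centripetal force: G M m / r² = m v² / r, so v = √(GM/r).
v = √(6.67 × 10^-11 × 6.16 × 10^24 / 6.540 × 10^6) = √(6.282 × 10^7) = 7926 m/s.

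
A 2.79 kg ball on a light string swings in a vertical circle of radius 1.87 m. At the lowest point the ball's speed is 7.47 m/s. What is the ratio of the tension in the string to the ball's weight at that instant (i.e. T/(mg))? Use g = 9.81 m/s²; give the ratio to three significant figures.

At the bottom, T − mg = mv²/r, so T = m(v²/r + g) and T/(mg) = v²/(rg) + 1 = (7.47)²/(1.87 × 9.81) + 1 = 3.042 + 1 = 4.042.

4.04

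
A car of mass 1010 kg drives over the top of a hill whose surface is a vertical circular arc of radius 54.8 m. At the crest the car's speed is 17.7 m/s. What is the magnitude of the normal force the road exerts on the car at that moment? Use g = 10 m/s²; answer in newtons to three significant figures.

At the crest the centripetal acceleration points downward (toward the centre of the arc), so mg − N = mv²/r.
N = m(g − v²/r) = 1010 × (10.0 − (17.7)²/54.8) = 1010 × (10.0 − 5.717) = 1010 × 4.283 = 4326 N.

4330 N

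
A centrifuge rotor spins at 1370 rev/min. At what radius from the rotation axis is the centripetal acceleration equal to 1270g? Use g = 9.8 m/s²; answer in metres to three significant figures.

0.605 m

ω = 1370 rev/min × 2π/60 = 143.5 rad/s.
a_c = ω²r = 1270g ⇒ r = 1270 × 9.8 / (143.5)² = 12450/20580 = 0.6047 m.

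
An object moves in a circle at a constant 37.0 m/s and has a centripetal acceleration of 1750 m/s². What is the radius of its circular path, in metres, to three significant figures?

a_c = v²/r ⇒ r = v²/a_c = (37.0)²/1750 = 1369/1750 = 0.7823 m.

0.782 m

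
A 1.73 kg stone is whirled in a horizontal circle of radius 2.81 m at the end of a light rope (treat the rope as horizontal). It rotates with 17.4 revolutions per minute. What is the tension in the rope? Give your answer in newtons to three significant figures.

ω = 17.4 rev/min × 2π/60 = 1.822 rad/s, so v = ωr = 1.822 × 2.81 = 5.120 m/s.
The tension is the only horizontal force, so it supplies the full centripetal force: T = m v²/r = 1.73 × (5.120)²/2.81 = 1.73 × 26.22/2.81 = 16.14 N.

16.1 N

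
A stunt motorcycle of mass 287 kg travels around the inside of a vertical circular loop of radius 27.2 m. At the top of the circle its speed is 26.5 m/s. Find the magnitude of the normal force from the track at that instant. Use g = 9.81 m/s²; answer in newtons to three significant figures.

4590 N

At the top, both N and the weight mg point inward (toward the centre), so N + mg = mv²/r.
N = m(v²/r − g) = 287 × ((26.5)²/27.2 − 9.81) = 287 × (25.82 − 9.81) = 287 × 16.01 = 4594 N.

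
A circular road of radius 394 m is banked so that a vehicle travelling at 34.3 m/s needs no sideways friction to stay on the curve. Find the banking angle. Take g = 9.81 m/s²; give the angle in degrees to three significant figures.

16.9°

With no friction, the horizontal component of the normal force provides the centripetal force: N sinθ = mv²/r, while N cosθ = mg vertically.
Dividing: tanθ = v²/(r g) = (34.3)²/(394 × 9.81) = 1176/3865 = 0.3044.
θ = arctan(0.3044) = 16.93°.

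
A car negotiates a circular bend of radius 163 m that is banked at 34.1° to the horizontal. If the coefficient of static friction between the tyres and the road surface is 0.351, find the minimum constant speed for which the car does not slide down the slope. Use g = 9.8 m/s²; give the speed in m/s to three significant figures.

20.5 m/s

At the minimum speed, friction acts up the slope at its limiting value f = μN. Radially (horizontal, toward centre): N sinθ − μN cosθ = mv²/r. Vertically: N cosθ + μN sinθ = mg.
Dividing: v² = r g (sinθ − μcosθ)/(cosθ + μsinθ).
sinθ − μcosθ = 0.5606 − 0.351×0.8281 = 0.2700; cosθ + μsinθ = 0.8281 + 0.351×0.5606 = 1.025.
v² = 163 × 9.8 × 0.2700/1.025 = 420.8 m²/s², so v = 20.51 m/s.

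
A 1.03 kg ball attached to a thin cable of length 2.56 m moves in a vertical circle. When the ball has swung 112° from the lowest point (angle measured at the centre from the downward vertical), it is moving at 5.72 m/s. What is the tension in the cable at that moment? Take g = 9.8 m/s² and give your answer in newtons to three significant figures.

9.38 N

Take the radial direction toward the centre of the circle as positive. The component of the weight along the string toward the centre is −mg cos φ (φ measured from the bottom), so Newton's second law along the string gives T − mg cos φ = m v²/r.
cos 112° = -0.3746, so T = m(v²/r + g cos φ) = 1.03 × ((5.72)²/2.56 + 9.8 × -0.3746) = 1.03 × (12.78 + (-3.671)) = 1.03 × 9.109 = 9.383 N.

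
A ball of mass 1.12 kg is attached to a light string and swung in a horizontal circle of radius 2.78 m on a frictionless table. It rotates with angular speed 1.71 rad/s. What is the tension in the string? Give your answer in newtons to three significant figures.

9.10 N

v = ωr = 1.71 × 2.78 = 4.754 m/s.
The tension is the only horizontal force, so it supplies the full centripetal force: T = m v²/r = 1.12 × (4.754)²/2.78 = 1.12 × 22.60/2.78 = 9.104 N.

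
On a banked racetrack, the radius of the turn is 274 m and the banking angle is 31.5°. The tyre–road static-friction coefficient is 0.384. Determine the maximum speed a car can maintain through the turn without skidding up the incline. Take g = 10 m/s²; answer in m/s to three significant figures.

At the maximum speed, friction acts down the slope at its limiting value f = μN. Radially (horizontal, toward centre): N sinθ + μN cosθ = mv²/r. Vertically: N cosθ − μN sinθ = mg.
Dividing: v² = r g (sinθ + μcosθ)/(cosθ − μsinθ).
sinθ + μcosθ = 0.5225 + 0.384×0.8526 = 0.8499; cosθ − μsinθ = 0.8526 − 0.384×0.5225 = 0.6520.
v² = 274 × 10.0 × 0.8499/0.6520 = 3572 m²/s², so v = 59.76 m/s.

59.8 m/s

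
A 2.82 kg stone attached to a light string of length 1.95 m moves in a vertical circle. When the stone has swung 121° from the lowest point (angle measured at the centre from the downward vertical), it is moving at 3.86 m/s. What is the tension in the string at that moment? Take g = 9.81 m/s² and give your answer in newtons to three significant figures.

7.30 N

Take the radial direction toward the centre of the circle as positive. The component of the weight along the string toward the centre is −mg cos φ (φ measured from the bottom), so Newton's second law along the string gives T − mg cos φ = m v²/r.
cos 121° = -0.5150, so T = m(v²/r + g cos φ) = 2.82 × ((3.86)²/1.95 + 9.81 × -0.5150) = 2.82 × (7.641 + (-5.053)) = 2.82 × 2.588 = 7.299 N.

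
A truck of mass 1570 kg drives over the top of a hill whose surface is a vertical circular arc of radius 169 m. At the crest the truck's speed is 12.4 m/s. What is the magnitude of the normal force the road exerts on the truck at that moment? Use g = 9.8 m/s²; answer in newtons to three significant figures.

14000 N

At the crest the centripetal acceleration points downward (toward the centre of the arc), so mg − N = mv²/r.
N = m(g − v²/r) = 1570 × (9.8 − (12.4)²/169) = 1570 × (9.8 − 0.9098) = 1570 × 8.890 = 13960 N.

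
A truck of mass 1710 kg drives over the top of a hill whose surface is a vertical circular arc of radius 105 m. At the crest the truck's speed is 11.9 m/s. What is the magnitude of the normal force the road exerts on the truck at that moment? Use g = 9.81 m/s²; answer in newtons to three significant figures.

At the crest the centripetal acceleration points downward (toward the centre of the arc), so mg − N = mv²/r.
N = m(g − v²/r) = 1710 × (9.81 − (11.9)²/105) = 1710 × (9.81 − 1.349) = 1710 × 8.461 = 14470 N.

14500 N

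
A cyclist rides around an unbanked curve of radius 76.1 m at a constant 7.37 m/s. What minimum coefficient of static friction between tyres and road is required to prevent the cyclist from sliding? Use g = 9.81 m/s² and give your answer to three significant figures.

0.0728

Friction provides the centripetal force: μ_s m g = m v²/r, so μ_s = v²/(g r) = (7.370)²/(9.81 × 76.1) = 54.32/746.5 = 0.07276.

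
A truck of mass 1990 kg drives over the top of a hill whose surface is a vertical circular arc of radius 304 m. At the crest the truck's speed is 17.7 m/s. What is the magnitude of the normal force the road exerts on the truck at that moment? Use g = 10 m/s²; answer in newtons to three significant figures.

At the crest the centripetal acceleration points downward (toward the centre of the arc), so mg − N = mv²/r.
N = m(g − v²/r) = 1990 × (10.0 − (17.7)²/304) = 1990 × (10.0 − 1.031) = 1990 × 8.969 = 17850 N.

17800 N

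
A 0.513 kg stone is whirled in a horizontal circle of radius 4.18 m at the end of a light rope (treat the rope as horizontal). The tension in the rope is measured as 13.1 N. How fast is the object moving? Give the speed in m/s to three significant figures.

10.3 m/s

T = m v²/r ⇒ v = √(T r / m) = √(13.1 × 4.18 / 0.513) = √106.7 = 10.33 m/s.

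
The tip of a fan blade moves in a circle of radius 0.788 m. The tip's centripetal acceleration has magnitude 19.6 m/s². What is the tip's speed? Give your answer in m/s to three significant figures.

3.93 m/s

a_c = v²/r ⇒ v = √(a_c · r) = √(19.6 × 0.788) = √15.44 = 3.930 m/s.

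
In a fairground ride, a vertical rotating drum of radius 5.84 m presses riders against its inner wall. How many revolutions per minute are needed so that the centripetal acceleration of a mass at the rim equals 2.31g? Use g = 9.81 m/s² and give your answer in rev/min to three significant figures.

Require ω²r = 2.31g, so ω = √(2.31 × 9.81/5.84) = 1.970 rad/s.
In rev/min: ω × 60/(2π) = 1.970 × 60/(2π) = 18.81 rev/min.

18.8 rev/min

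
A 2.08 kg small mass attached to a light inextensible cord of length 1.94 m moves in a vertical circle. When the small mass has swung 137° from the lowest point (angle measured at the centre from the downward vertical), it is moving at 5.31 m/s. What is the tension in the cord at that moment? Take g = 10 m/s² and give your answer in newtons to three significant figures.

Take the radial direction toward the centre of the circle as positive. The component of the weight along the string toward the centre is −mg cos φ (φ measured from the bottom), so Newton's second law along the string gives T − mg cos φ = m v²/r.
cos 137° = -0.7314, so T = m(v²/r + g cos φ) = 2.08 × ((5.31)²/1.94 + 10.0 × -0.7314) = 2.08 × (14.53 + (-7.314)) = 2.08 × 7.221 = 15.02 N.

15.0 N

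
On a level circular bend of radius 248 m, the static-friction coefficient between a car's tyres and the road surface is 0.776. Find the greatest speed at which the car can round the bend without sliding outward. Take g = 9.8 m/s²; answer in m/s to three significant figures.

43.4 m/s

The only inward force on a level bend is static friction, so at the limit f_s = μ_s N = μ_s m g = m v²/r.
Mass cancels: v_max = √(μ_s g r) = √(0.776 × 9.8 × 248) = √1886 = 43.43 m/s.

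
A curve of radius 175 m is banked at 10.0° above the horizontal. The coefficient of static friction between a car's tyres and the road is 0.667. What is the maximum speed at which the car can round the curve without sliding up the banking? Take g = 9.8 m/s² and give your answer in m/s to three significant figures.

At the maximum speed, friction acts down the slope at its limiting value f = μN. Radially (horizontal, toward centre): N sinθ + μN cosθ = mv²/r. Vertically: N cosθ − μN sinθ = mg.
Dividing: v² = r g (sinθ + μcosθ)/(cosθ − μsinθ).
sinθ + μcosθ = 0.1736 + 0.667×0.9848 = 0.8305; cosθ − μsinθ = 0.9848 − 0.667×0.1736 = 0.8690.
v² = 175 × 9.8 × 0.8305/0.8690 = 1639 m²/s², so v = 40.49 m/s.

40.5 m/s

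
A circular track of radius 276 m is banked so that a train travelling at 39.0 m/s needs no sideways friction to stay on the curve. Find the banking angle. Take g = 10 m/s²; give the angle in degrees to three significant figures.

28.9°

For a frictionless banked turn: horizontally N sinθ = mv²/r and vertically N cosθ = mg.
Dividing: tanθ = v²/(r g) = (39.0)²/(276 × 10.0) = 1521/2760 = 0.5511.
θ = arctan(0.5511) = 28.86°.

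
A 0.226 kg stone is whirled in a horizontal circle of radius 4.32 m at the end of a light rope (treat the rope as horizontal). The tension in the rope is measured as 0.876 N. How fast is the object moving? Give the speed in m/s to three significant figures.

T = m v²/r ⇒ v = √(T r / m) = √(0.876 × 4.32 / 0.226) = √16.74 = 4.092 m/s.

4.09 m/s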